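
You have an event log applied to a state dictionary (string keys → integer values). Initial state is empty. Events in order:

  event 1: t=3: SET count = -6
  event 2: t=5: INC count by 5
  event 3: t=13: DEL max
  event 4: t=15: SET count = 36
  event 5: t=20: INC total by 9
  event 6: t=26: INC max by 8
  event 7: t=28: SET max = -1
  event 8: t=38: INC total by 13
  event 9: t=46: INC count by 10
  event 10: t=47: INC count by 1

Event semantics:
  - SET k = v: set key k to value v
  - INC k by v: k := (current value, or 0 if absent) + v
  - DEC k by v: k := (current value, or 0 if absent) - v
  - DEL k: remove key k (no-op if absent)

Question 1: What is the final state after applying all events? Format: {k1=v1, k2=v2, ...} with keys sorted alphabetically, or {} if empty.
  after event 1 (t=3: SET count = -6): {count=-6}
  after event 2 (t=5: INC count by 5): {count=-1}
  after event 3 (t=13: DEL max): {count=-1}
  after event 4 (t=15: SET count = 36): {count=36}
  after event 5 (t=20: INC total by 9): {count=36, total=9}
  after event 6 (t=26: INC max by 8): {count=36, max=8, total=9}
  after event 7 (t=28: SET max = -1): {count=36, max=-1, total=9}
  after event 8 (t=38: INC total by 13): {count=36, max=-1, total=22}
  after event 9 (t=46: INC count by 10): {count=46, max=-1, total=22}
  after event 10 (t=47: INC count by 1): {count=47, max=-1, total=22}

Answer: {count=47, max=-1, total=22}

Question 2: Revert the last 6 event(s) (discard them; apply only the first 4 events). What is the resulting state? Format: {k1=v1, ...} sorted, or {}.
Answer: {count=36}

Derivation:
Keep first 4 events (discard last 6):
  after event 1 (t=3: SET count = -6): {count=-6}
  after event 2 (t=5: INC count by 5): {count=-1}
  after event 3 (t=13: DEL max): {count=-1}
  after event 4 (t=15: SET count = 36): {count=36}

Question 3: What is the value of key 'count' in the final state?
Track key 'count' through all 10 events:
  event 1 (t=3: SET count = -6): count (absent) -> -6
  event 2 (t=5: INC count by 5): count -6 -> -1
  event 3 (t=13: DEL max): count unchanged
  event 4 (t=15: SET count = 36): count -1 -> 36
  event 5 (t=20: INC total by 9): count unchanged
  event 6 (t=26: INC max by 8): count unchanged
  event 7 (t=28: SET max = -1): count unchanged
  event 8 (t=38: INC total by 13): count unchanged
  event 9 (t=46: INC count by 10): count 36 -> 46
  event 10 (t=47: INC count by 1): count 46 -> 47
Final: count = 47

Answer: 47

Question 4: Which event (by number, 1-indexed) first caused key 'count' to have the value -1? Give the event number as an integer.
Answer: 2

Derivation:
Looking for first event where count becomes -1:
  event 1: count = -6
  event 2: count -6 -> -1  <-- first match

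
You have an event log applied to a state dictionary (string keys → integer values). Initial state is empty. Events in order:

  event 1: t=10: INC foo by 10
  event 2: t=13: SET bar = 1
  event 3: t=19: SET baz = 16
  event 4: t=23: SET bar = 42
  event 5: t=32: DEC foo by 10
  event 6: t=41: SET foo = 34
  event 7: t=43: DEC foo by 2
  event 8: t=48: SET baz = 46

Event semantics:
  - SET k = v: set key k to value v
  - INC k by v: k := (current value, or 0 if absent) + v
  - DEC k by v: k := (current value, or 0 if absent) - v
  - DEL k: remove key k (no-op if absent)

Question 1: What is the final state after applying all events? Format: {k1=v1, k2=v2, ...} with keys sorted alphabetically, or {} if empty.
  after event 1 (t=10: INC foo by 10): {foo=10}
  after event 2 (t=13: SET bar = 1): {bar=1, foo=10}
  after event 3 (t=19: SET baz = 16): {bar=1, baz=16, foo=10}
  after event 4 (t=23: SET bar = 42): {bar=42, baz=16, foo=10}
  after event 5 (t=32: DEC foo by 10): {bar=42, baz=16, foo=0}
  after event 6 (t=41: SET foo = 34): {bar=42, baz=16, foo=34}
  after event 7 (t=43: DEC foo by 2): {bar=42, baz=16, foo=32}
  after event 8 (t=48: SET baz = 46): {bar=42, baz=46, foo=32}

Answer: {bar=42, baz=46, foo=32}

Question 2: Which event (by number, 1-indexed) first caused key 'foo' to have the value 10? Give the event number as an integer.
Looking for first event where foo becomes 10:
  event 1: foo (absent) -> 10  <-- first match

Answer: 1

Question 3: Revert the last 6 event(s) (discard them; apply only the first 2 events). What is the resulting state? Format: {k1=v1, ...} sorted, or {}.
Answer: {bar=1, foo=10}

Derivation:
Keep first 2 events (discard last 6):
  after event 1 (t=10: INC foo by 10): {foo=10}
  after event 2 (t=13: SET bar = 1): {bar=1, foo=10}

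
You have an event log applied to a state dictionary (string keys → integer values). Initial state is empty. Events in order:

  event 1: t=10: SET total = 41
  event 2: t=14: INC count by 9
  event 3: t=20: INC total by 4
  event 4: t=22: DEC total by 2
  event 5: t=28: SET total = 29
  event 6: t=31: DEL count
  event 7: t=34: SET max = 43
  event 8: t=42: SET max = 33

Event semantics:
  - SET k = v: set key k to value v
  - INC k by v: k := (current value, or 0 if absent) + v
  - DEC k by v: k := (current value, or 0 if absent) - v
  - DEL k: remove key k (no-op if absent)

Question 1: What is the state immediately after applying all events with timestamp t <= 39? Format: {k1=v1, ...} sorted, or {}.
Apply events with t <= 39 (7 events):
  after event 1 (t=10: SET total = 41): {total=41}
  after event 2 (t=14: INC count by 9): {count=9, total=41}
  after event 3 (t=20: INC total by 4): {count=9, total=45}
  after event 4 (t=22: DEC total by 2): {count=9, total=43}
  after event 5 (t=28: SET total = 29): {count=9, total=29}
  after event 6 (t=31: DEL count): {total=29}
  after event 7 (t=34: SET max = 43): {max=43, total=29}

Answer: {max=43, total=29}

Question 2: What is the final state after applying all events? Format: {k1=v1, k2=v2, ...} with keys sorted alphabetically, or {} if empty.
Answer: {max=33, total=29}

Derivation:
  after event 1 (t=10: SET total = 41): {total=41}
  after event 2 (t=14: INC count by 9): {count=9, total=41}
  after event 3 (t=20: INC total by 4): {count=9, total=45}
  after event 4 (t=22: DEC total by 2): {count=9, total=43}
  after event 5 (t=28: SET total = 29): {count=9, total=29}
  after event 6 (t=31: DEL count): {total=29}
  after event 7 (t=34: SET max = 43): {max=43, total=29}
  after event 8 (t=42: SET max = 33): {max=33, total=29}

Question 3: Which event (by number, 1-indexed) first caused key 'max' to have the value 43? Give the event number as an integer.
Looking for first event where max becomes 43:
  event 7: max (absent) -> 43  <-- first match

Answer: 7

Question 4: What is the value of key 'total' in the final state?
Answer: 29

Derivation:
Track key 'total' through all 8 events:
  event 1 (t=10: SET total = 41): total (absent) -> 41
  event 2 (t=14: INC count by 9): total unchanged
  event 3 (t=20: INC total by 4): total 41 -> 45
  event 4 (t=22: DEC total by 2): total 45 -> 43
  event 5 (t=28: SET total = 29): total 43 -> 29
  event 6 (t=31: DEL count): total unchanged
  event 7 (t=34: SET max = 43): total unchanged
  event 8 (t=42: SET max = 33): total unchanged
Final: total = 29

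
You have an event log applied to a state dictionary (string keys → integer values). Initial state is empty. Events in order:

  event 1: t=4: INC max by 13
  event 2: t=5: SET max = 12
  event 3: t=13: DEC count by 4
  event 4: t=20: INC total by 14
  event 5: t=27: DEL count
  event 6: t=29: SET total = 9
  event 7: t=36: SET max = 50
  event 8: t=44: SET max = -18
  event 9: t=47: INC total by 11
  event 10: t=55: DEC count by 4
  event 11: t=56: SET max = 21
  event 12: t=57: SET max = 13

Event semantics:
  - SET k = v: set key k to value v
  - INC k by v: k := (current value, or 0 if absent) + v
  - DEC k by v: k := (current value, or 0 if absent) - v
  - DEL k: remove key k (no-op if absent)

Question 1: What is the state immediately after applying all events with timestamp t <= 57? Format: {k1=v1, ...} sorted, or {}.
Apply events with t <= 57 (12 events):
  after event 1 (t=4: INC max by 13): {max=13}
  after event 2 (t=5: SET max = 12): {max=12}
  after event 3 (t=13: DEC count by 4): {count=-4, max=12}
  after event 4 (t=20: INC total by 14): {count=-4, max=12, total=14}
  after event 5 (t=27: DEL count): {max=12, total=14}
  after event 6 (t=29: SET total = 9): {max=12, total=9}
  after event 7 (t=36: SET max = 50): {max=50, total=9}
  after event 8 (t=44: SET max = -18): {max=-18, total=9}
  after event 9 (t=47: INC total by 11): {max=-18, total=20}
  after event 10 (t=55: DEC count by 4): {count=-4, max=-18, total=20}
  after event 11 (t=56: SET max = 21): {count=-4, max=21, total=20}
  after event 12 (t=57: SET max = 13): {count=-4, max=13, total=20}

Answer: {count=-4, max=13, total=20}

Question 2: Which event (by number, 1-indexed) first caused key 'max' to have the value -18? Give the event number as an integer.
Answer: 8

Derivation:
Looking for first event where max becomes -18:
  event 1: max = 13
  event 2: max = 12
  event 3: max = 12
  event 4: max = 12
  event 5: max = 12
  event 6: max = 12
  event 7: max = 50
  event 8: max 50 -> -18  <-- first match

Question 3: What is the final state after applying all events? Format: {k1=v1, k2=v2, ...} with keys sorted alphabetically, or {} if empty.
Answer: {count=-4, max=13, total=20}

Derivation:
  after event 1 (t=4: INC max by 13): {max=13}
  after event 2 (t=5: SET max = 12): {max=12}
  after event 3 (t=13: DEC count by 4): {count=-4, max=12}
  after event 4 (t=20: INC total by 14): {count=-4, max=12, total=14}
  after event 5 (t=27: DEL count): {max=12, total=14}
  after event 6 (t=29: SET total = 9): {max=12, total=9}
  after event 7 (t=36: SET max = 50): {max=50, total=9}
  after event 8 (t=44: SET max = -18): {max=-18, total=9}
  after event 9 (t=47: INC total by 11): {max=-18, total=20}
  after event 10 (t=55: DEC count by 4): {count=-4, max=-18, total=20}
  after event 11 (t=56: SET max = 21): {count=-4, max=21, total=20}
  after event 12 (t=57: SET max = 13): {count=-4, max=13, total=20}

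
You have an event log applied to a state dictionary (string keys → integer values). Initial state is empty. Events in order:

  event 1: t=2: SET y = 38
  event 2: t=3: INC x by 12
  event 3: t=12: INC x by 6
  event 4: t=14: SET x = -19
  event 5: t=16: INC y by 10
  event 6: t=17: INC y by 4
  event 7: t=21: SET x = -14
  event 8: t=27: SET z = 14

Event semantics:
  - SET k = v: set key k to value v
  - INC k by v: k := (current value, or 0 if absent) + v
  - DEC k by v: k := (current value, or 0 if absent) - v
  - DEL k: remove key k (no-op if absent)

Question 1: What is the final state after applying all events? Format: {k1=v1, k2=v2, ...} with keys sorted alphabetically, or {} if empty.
  after event 1 (t=2: SET y = 38): {y=38}
  after event 2 (t=3: INC x by 12): {x=12, y=38}
  after event 3 (t=12: INC x by 6): {x=18, y=38}
  after event 4 (t=14: SET x = -19): {x=-19, y=38}
  after event 5 (t=16: INC y by 10): {x=-19, y=48}
  after event 6 (t=17: INC y by 4): {x=-19, y=52}
  after event 7 (t=21: SET x = -14): {x=-14, y=52}
  after event 8 (t=27: SET z = 14): {x=-14, y=52, z=14}

Answer: {x=-14, y=52, z=14}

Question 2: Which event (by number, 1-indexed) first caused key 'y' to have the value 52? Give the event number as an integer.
Looking for first event where y becomes 52:
  event 1: y = 38
  event 2: y = 38
  event 3: y = 38
  event 4: y = 38
  event 5: y = 48
  event 6: y 48 -> 52  <-- first match

Answer: 6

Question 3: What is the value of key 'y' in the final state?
Answer: 52

Derivation:
Track key 'y' through all 8 events:
  event 1 (t=2: SET y = 38): y (absent) -> 38
  event 2 (t=3: INC x by 12): y unchanged
  event 3 (t=12: INC x by 6): y unchanged
  event 4 (t=14: SET x = -19): y unchanged
  event 5 (t=16: INC y by 10): y 38 -> 48
  event 6 (t=17: INC y by 4): y 48 -> 52
  event 7 (t=21: SET x = -14): y unchanged
  event 8 (t=27: SET z = 14): y unchanged
Final: y = 52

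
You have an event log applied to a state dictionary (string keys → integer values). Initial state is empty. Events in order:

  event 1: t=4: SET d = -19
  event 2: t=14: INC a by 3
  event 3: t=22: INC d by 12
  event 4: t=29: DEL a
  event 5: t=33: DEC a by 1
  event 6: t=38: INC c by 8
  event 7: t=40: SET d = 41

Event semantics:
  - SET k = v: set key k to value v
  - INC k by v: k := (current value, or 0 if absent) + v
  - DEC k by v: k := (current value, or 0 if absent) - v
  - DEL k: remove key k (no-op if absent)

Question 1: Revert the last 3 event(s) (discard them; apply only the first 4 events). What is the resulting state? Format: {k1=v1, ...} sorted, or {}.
Keep first 4 events (discard last 3):
  after event 1 (t=4: SET d = -19): {d=-19}
  after event 2 (t=14: INC a by 3): {a=3, d=-19}
  after event 3 (t=22: INC d by 12): {a=3, d=-7}
  after event 4 (t=29: DEL a): {d=-7}

Answer: {d=-7}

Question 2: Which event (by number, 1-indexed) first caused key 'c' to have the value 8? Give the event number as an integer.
Answer: 6

Derivation:
Looking for first event where c becomes 8:
  event 6: c (absent) -> 8  <-- first match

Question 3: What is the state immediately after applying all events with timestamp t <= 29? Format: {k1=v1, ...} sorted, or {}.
Answer: {d=-7}

Derivation:
Apply events with t <= 29 (4 events):
  after event 1 (t=4: SET d = -19): {d=-19}
  after event 2 (t=14: INC a by 3): {a=3, d=-19}
  after event 3 (t=22: INC d by 12): {a=3, d=-7}
  after event 4 (t=29: DEL a): {d=-7}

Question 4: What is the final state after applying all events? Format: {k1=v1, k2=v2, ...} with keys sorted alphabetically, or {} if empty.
Answer: {a=-1, c=8, d=41}

Derivation:
  after event 1 (t=4: SET d = -19): {d=-19}
  after event 2 (t=14: INC a by 3): {a=3, d=-19}
  after event 3 (t=22: INC d by 12): {a=3, d=-7}
  after event 4 (t=29: DEL a): {d=-7}
  after event 5 (t=33: DEC a by 1): {a=-1, d=-7}
  after event 6 (t=38: INC c by 8): {a=-1, c=8, d=-7}
  after event 7 (t=40: SET d = 41): {a=-1, c=8, d=41}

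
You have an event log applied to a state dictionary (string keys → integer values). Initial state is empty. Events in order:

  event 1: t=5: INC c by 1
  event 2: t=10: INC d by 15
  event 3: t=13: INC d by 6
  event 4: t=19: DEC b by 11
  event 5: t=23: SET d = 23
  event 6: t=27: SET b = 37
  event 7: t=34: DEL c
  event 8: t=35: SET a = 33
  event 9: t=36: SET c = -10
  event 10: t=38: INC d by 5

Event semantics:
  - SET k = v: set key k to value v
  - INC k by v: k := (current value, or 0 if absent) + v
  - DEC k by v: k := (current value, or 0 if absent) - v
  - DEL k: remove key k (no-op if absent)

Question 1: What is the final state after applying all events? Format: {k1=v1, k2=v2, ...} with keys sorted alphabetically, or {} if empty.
  after event 1 (t=5: INC c by 1): {c=1}
  after event 2 (t=10: INC d by 15): {c=1, d=15}
  after event 3 (t=13: INC d by 6): {c=1, d=21}
  after event 4 (t=19: DEC b by 11): {b=-11, c=1, d=21}
  after event 5 (t=23: SET d = 23): {b=-11, c=1, d=23}
  after event 6 (t=27: SET b = 37): {b=37, c=1, d=23}
  after event 7 (t=34: DEL c): {b=37, d=23}
  after event 8 (t=35: SET a = 33): {a=33, b=37, d=23}
  after event 9 (t=36: SET c = -10): {a=33, b=37, c=-10, d=23}
  after event 10 (t=38: INC d by 5): {a=33, b=37, c=-10, d=28}

Answer: {a=33, b=37, c=-10, d=28}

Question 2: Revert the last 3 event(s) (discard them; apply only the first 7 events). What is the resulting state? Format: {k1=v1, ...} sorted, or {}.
Keep first 7 events (discard last 3):
  after event 1 (t=5: INC c by 1): {c=1}
  after event 2 (t=10: INC d by 15): {c=1, d=15}
  after event 3 (t=13: INC d by 6): {c=1, d=21}
  after event 4 (t=19: DEC b by 11): {b=-11, c=1, d=21}
  after event 5 (t=23: SET d = 23): {b=-11, c=1, d=23}
  after event 6 (t=27: SET b = 37): {b=37, c=1, d=23}
  after event 7 (t=34: DEL c): {b=37, d=23}

Answer: {b=37, d=23}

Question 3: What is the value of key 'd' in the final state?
Answer: 28

Derivation:
Track key 'd' through all 10 events:
  event 1 (t=5: INC c by 1): d unchanged
  event 2 (t=10: INC d by 15): d (absent) -> 15
  event 3 (t=13: INC d by 6): d 15 -> 21
  event 4 (t=19: DEC b by 11): d unchanged
  event 5 (t=23: SET d = 23): d 21 -> 23
  event 6 (t=27: SET b = 37): d unchanged
  event 7 (t=34: DEL c): d unchanged
  event 8 (t=35: SET a = 33): d unchanged
  event 9 (t=36: SET c = -10): d unchanged
  event 10 (t=38: INC d by 5): d 23 -> 28
Final: d = 28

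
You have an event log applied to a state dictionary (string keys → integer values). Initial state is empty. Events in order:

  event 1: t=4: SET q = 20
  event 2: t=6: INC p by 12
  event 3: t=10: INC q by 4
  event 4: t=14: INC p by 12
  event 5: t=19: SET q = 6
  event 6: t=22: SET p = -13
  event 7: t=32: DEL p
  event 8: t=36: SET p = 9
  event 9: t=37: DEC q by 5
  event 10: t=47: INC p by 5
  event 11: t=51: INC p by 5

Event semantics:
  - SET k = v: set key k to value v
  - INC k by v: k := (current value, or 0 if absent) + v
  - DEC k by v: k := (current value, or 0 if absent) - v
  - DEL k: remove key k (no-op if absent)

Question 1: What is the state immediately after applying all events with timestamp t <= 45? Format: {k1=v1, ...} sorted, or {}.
Answer: {p=9, q=1}

Derivation:
Apply events with t <= 45 (9 events):
  after event 1 (t=4: SET q = 20): {q=20}
  after event 2 (t=6: INC p by 12): {p=12, q=20}
  after event 3 (t=10: INC q by 4): {p=12, q=24}
  after event 4 (t=14: INC p by 12): {p=24, q=24}
  after event 5 (t=19: SET q = 6): {p=24, q=6}
  after event 6 (t=22: SET p = -13): {p=-13, q=6}
  after event 7 (t=32: DEL p): {q=6}
  after event 8 (t=36: SET p = 9): {p=9, q=6}
  after event 9 (t=37: DEC q by 5): {p=9, q=1}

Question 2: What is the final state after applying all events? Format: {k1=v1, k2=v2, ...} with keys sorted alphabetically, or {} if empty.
  after event 1 (t=4: SET q = 20): {q=20}
  after event 2 (t=6: INC p by 12): {p=12, q=20}
  after event 3 (t=10: INC q by 4): {p=12, q=24}
  after event 4 (t=14: INC p by 12): {p=24, q=24}
  after event 5 (t=19: SET q = 6): {p=24, q=6}
  after event 6 (t=22: SET p = -13): {p=-13, q=6}
  after event 7 (t=32: DEL p): {q=6}
  after event 8 (t=36: SET p = 9): {p=9, q=6}
  after event 9 (t=37: DEC q by 5): {p=9, q=1}
  after event 10 (t=47: INC p by 5): {p=14, q=1}
  after event 11 (t=51: INC p by 5): {p=19, q=1}

Answer: {p=19, q=1}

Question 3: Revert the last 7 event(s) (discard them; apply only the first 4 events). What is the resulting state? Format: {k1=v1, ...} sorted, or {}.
Keep first 4 events (discard last 7):
  after event 1 (t=4: SET q = 20): {q=20}
  after event 2 (t=6: INC p by 12): {p=12, q=20}
  after event 3 (t=10: INC q by 4): {p=12, q=24}
  after event 4 (t=14: INC p by 12): {p=24, q=24}

Answer: {p=24, q=24}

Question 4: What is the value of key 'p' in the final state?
Track key 'p' through all 11 events:
  event 1 (t=4: SET q = 20): p unchanged
  event 2 (t=6: INC p by 12): p (absent) -> 12
  event 3 (t=10: INC q by 4): p unchanged
  event 4 (t=14: INC p by 12): p 12 -> 24
  event 5 (t=19: SET q = 6): p unchanged
  event 6 (t=22: SET p = -13): p 24 -> -13
  event 7 (t=32: DEL p): p -13 -> (absent)
  event 8 (t=36: SET p = 9): p (absent) -> 9
  event 9 (t=37: DEC q by 5): p unchanged
  event 10 (t=47: INC p by 5): p 9 -> 14
  event 11 (t=51: INC p by 5): p 14 -> 19
Final: p = 19

Answer: 19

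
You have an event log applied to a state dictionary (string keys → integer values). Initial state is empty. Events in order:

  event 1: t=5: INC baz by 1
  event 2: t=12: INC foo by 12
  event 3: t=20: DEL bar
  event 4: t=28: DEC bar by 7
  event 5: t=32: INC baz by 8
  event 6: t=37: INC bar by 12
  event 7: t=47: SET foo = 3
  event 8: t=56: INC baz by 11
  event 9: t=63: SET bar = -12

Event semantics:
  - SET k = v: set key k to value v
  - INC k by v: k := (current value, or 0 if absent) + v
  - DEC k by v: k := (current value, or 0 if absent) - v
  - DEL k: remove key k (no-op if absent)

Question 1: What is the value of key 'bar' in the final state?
Track key 'bar' through all 9 events:
  event 1 (t=5: INC baz by 1): bar unchanged
  event 2 (t=12: INC foo by 12): bar unchanged
  event 3 (t=20: DEL bar): bar (absent) -> (absent)
  event 4 (t=28: DEC bar by 7): bar (absent) -> -7
  event 5 (t=32: INC baz by 8): bar unchanged
  event 6 (t=37: INC bar by 12): bar -7 -> 5
  event 7 (t=47: SET foo = 3): bar unchanged
  event 8 (t=56: INC baz by 11): bar unchanged
  event 9 (t=63: SET bar = -12): bar 5 -> -12
Final: bar = -12

Answer: -12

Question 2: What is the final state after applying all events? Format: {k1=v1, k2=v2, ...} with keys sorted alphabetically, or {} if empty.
  after event 1 (t=5: INC baz by 1): {baz=1}
  after event 2 (t=12: INC foo by 12): {baz=1, foo=12}
  after event 3 (t=20: DEL bar): {baz=1, foo=12}
  after event 4 (t=28: DEC bar by 7): {bar=-7, baz=1, foo=12}
  after event 5 (t=32: INC baz by 8): {bar=-7, baz=9, foo=12}
  after event 6 (t=37: INC bar by 12): {bar=5, baz=9, foo=12}
  after event 7 (t=47: SET foo = 3): {bar=5, baz=9, foo=3}
  after event 8 (t=56: INC baz by 11): {bar=5, baz=20, foo=3}
  after event 9 (t=63: SET bar = -12): {bar=-12, baz=20, foo=3}

Answer: {bar=-12, baz=20, foo=3}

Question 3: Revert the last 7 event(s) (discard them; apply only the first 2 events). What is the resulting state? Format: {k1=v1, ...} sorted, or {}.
Keep first 2 events (discard last 7):
  after event 1 (t=5: INC baz by 1): {baz=1}
  after event 2 (t=12: INC foo by 12): {baz=1, foo=12}

Answer: {baz=1, foo=12}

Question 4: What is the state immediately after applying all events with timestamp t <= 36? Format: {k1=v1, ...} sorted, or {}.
Answer: {bar=-7, baz=9, foo=12}

Derivation:
Apply events with t <= 36 (5 events):
  after event 1 (t=5: INC baz by 1): {baz=1}
  after event 2 (t=12: INC foo by 12): {baz=1, foo=12}
  after event 3 (t=20: DEL bar): {baz=1, foo=12}
  after event 4 (t=28: DEC bar by 7): {bar=-7, baz=1, foo=12}
  after event 5 (t=32: INC baz by 8): {bar=-7, baz=9, foo=12}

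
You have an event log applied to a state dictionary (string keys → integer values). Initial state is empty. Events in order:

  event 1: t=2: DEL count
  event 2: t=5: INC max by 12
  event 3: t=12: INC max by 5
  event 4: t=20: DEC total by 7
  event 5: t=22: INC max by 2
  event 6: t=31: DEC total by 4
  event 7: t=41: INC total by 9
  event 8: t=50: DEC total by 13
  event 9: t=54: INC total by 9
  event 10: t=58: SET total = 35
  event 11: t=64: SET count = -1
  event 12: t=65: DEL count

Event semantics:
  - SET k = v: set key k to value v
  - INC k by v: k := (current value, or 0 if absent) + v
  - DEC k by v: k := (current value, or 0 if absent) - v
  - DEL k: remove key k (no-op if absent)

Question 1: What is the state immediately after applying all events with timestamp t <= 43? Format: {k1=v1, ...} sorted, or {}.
Apply events with t <= 43 (7 events):
  after event 1 (t=2: DEL count): {}
  after event 2 (t=5: INC max by 12): {max=12}
  after event 3 (t=12: INC max by 5): {max=17}
  after event 4 (t=20: DEC total by 7): {max=17, total=-7}
  after event 5 (t=22: INC max by 2): {max=19, total=-7}
  after event 6 (t=31: DEC total by 4): {max=19, total=-11}
  after event 7 (t=41: INC total by 9): {max=19, total=-2}

Answer: {max=19, total=-2}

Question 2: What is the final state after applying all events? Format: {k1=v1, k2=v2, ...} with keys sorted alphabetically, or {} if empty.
  after event 1 (t=2: DEL count): {}
  after event 2 (t=5: INC max by 12): {max=12}
  after event 3 (t=12: INC max by 5): {max=17}
  after event 4 (t=20: DEC total by 7): {max=17, total=-7}
  after event 5 (t=22: INC max by 2): {max=19, total=-7}
  after event 6 (t=31: DEC total by 4): {max=19, total=-11}
  after event 7 (t=41: INC total by 9): {max=19, total=-2}
  after event 8 (t=50: DEC total by 13): {max=19, total=-15}
  after event 9 (t=54: INC total by 9): {max=19, total=-6}
  after event 10 (t=58: SET total = 35): {max=19, total=35}
  after event 11 (t=64: SET count = -1): {count=-1, max=19, total=35}
  after event 12 (t=65: DEL count): {max=19, total=35}

Answer: {max=19, total=35}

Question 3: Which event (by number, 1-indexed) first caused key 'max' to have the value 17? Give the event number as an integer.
Answer: 3

Derivation:
Looking for first event where max becomes 17:
  event 2: max = 12
  event 3: max 12 -> 17  <-- first match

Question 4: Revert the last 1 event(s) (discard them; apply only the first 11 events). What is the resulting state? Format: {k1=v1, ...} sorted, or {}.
Keep first 11 events (discard last 1):
  after event 1 (t=2: DEL count): {}
  after event 2 (t=5: INC max by 12): {max=12}
  after event 3 (t=12: INC max by 5): {max=17}
  after event 4 (t=20: DEC total by 7): {max=17, total=-7}
  after event 5 (t=22: INC max by 2): {max=19, total=-7}
  after event 6 (t=31: DEC total by 4): {max=19, total=-11}
  after event 7 (t=41: INC total by 9): {max=19, total=-2}
  after event 8 (t=50: DEC total by 13): {max=19, total=-15}
  after event 9 (t=54: INC total by 9): {max=19, total=-6}
  after event 10 (t=58: SET total = 35): {max=19, total=35}
  after event 11 (t=64: SET count = -1): {count=-1, max=19, total=35}

Answer: {count=-1, max=19, total=35}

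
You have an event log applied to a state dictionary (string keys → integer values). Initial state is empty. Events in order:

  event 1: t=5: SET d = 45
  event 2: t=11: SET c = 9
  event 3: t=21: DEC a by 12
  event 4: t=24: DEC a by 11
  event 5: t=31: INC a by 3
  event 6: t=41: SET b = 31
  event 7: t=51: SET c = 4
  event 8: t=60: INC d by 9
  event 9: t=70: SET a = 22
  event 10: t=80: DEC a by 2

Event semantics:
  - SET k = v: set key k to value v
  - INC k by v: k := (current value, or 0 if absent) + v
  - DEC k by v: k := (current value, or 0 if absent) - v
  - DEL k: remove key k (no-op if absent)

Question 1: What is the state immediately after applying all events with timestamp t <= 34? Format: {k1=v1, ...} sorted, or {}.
Answer: {a=-20, c=9, d=45}

Derivation:
Apply events with t <= 34 (5 events):
  after event 1 (t=5: SET d = 45): {d=45}
  after event 2 (t=11: SET c = 9): {c=9, d=45}
  after event 3 (t=21: DEC a by 12): {a=-12, c=9, d=45}
  after event 4 (t=24: DEC a by 11): {a=-23, c=9, d=45}
  after event 5 (t=31: INC a by 3): {a=-20, c=9, d=45}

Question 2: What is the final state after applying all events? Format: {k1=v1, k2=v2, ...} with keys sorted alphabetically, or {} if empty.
Answer: {a=20, b=31, c=4, d=54}

Derivation:
  after event 1 (t=5: SET d = 45): {d=45}
  after event 2 (t=11: SET c = 9): {c=9, d=45}
  after event 3 (t=21: DEC a by 12): {a=-12, c=9, d=45}
  after event 4 (t=24: DEC a by 11): {a=-23, c=9, d=45}
  after event 5 (t=31: INC a by 3): {a=-20, c=9, d=45}
  after event 6 (t=41: SET b = 31): {a=-20, b=31, c=9, d=45}
  after event 7 (t=51: SET c = 4): {a=-20, b=31, c=4, d=45}
  after event 8 (t=60: INC d by 9): {a=-20, b=31, c=4, d=54}
  after event 9 (t=70: SET a = 22): {a=22, b=31, c=4, d=54}
  after event 10 (t=80: DEC a by 2): {a=20, b=31, c=4, d=54}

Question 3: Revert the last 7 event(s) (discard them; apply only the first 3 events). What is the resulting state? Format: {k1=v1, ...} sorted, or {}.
Answer: {a=-12, c=9, d=45}

Derivation:
Keep first 3 events (discard last 7):
  after event 1 (t=5: SET d = 45): {d=45}
  after event 2 (t=11: SET c = 9): {c=9, d=45}
  after event 3 (t=21: DEC a by 12): {a=-12, c=9, d=45}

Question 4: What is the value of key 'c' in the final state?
Answer: 4

Derivation:
Track key 'c' through all 10 events:
  event 1 (t=5: SET d = 45): c unchanged
  event 2 (t=11: SET c = 9): c (absent) -> 9
  event 3 (t=21: DEC a by 12): c unchanged
  event 4 (t=24: DEC a by 11): c unchanged
  event 5 (t=31: INC a by 3): c unchanged
  event 6 (t=41: SET b = 31): c unchanged
  event 7 (t=51: SET c = 4): c 9 -> 4
  event 8 (t=60: INC d by 9): c unchanged
  event 9 (t=70: SET a = 22): c unchanged
  event 10 (t=80: DEC a by 2): c unchanged
Final: c = 4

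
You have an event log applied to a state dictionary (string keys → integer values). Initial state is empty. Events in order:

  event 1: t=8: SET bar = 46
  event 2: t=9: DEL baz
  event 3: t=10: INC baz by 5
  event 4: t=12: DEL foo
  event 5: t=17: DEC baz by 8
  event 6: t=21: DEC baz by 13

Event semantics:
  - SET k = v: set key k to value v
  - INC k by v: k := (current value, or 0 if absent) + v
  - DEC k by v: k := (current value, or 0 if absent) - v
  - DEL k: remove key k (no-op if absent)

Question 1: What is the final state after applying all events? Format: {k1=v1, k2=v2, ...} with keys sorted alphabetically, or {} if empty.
  after event 1 (t=8: SET bar = 46): {bar=46}
  after event 2 (t=9: DEL baz): {bar=46}
  after event 3 (t=10: INC baz by 5): {bar=46, baz=5}
  after event 4 (t=12: DEL foo): {bar=46, baz=5}
  after event 5 (t=17: DEC baz by 8): {bar=46, baz=-3}
  after event 6 (t=21: DEC baz by 13): {bar=46, baz=-16}

Answer: {bar=46, baz=-16}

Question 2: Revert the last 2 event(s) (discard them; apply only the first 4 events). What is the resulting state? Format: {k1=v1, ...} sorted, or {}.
Answer: {bar=46, baz=5}

Derivation:
Keep first 4 events (discard last 2):
  after event 1 (t=8: SET bar = 46): {bar=46}
  after event 2 (t=9: DEL baz): {bar=46}
  after event 3 (t=10: INC baz by 5): {bar=46, baz=5}
  after event 4 (t=12: DEL foo): {bar=46, baz=5}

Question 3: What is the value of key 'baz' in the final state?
Track key 'baz' through all 6 events:
  event 1 (t=8: SET bar = 46): baz unchanged
  event 2 (t=9: DEL baz): baz (absent) -> (absent)
  event 3 (t=10: INC baz by 5): baz (absent) -> 5
  event 4 (t=12: DEL foo): baz unchanged
  event 5 (t=17: DEC baz by 8): baz 5 -> -3
  event 6 (t=21: DEC baz by 13): baz -3 -> -16
Final: baz = -16

Answer: -16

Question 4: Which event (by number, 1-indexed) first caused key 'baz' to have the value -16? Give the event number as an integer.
Looking for first event where baz becomes -16:
  event 3: baz = 5
  event 4: baz = 5
  event 5: baz = -3
  event 6: baz -3 -> -16  <-- first match

Answer: 6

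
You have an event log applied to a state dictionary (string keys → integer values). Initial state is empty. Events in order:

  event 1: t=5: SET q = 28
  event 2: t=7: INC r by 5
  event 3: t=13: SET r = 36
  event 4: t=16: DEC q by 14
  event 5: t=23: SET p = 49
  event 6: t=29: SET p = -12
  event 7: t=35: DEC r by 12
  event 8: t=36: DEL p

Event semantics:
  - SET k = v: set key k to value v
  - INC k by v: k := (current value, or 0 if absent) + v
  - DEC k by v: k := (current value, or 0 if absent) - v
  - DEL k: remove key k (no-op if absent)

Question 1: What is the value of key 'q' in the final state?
Track key 'q' through all 8 events:
  event 1 (t=5: SET q = 28): q (absent) -> 28
  event 2 (t=7: INC r by 5): q unchanged
  event 3 (t=13: SET r = 36): q unchanged
  event 4 (t=16: DEC q by 14): q 28 -> 14
  event 5 (t=23: SET p = 49): q unchanged
  event 6 (t=29: SET p = -12): q unchanged
  event 7 (t=35: DEC r by 12): q unchanged
  event 8 (t=36: DEL p): q unchanged
Final: q = 14

Answer: 14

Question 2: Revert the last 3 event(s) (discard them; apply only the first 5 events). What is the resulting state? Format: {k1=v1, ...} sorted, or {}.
Keep first 5 events (discard last 3):
  after event 1 (t=5: SET q = 28): {q=28}
  after event 2 (t=7: INC r by 5): {q=28, r=5}
  after event 3 (t=13: SET r = 36): {q=28, r=36}
  after event 4 (t=16: DEC q by 14): {q=14, r=36}
  after event 5 (t=23: SET p = 49): {p=49, q=14, r=36}

Answer: {p=49, q=14, r=36}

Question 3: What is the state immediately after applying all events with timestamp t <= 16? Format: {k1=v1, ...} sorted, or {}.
Answer: {q=14, r=36}

Derivation:
Apply events with t <= 16 (4 events):
  after event 1 (t=5: SET q = 28): {q=28}
  after event 2 (t=7: INC r by 5): {q=28, r=5}
  after event 3 (t=13: SET r = 36): {q=28, r=36}
  after event 4 (t=16: DEC q by 14): {q=14, r=36}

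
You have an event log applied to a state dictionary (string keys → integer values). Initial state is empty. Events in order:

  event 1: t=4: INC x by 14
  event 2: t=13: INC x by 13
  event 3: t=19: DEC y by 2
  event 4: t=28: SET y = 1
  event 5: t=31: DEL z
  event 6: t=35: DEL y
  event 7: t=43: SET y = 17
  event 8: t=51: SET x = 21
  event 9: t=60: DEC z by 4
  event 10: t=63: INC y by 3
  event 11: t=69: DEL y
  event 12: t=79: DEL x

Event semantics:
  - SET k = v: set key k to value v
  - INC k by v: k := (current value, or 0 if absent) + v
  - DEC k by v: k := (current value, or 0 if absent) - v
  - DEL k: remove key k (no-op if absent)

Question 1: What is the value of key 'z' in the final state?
Track key 'z' through all 12 events:
  event 1 (t=4: INC x by 14): z unchanged
  event 2 (t=13: INC x by 13): z unchanged
  event 3 (t=19: DEC y by 2): z unchanged
  event 4 (t=28: SET y = 1): z unchanged
  event 5 (t=31: DEL z): z (absent) -> (absent)
  event 6 (t=35: DEL y): z unchanged
  event 7 (t=43: SET y = 17): z unchanged
  event 8 (t=51: SET x = 21): z unchanged
  event 9 (t=60: DEC z by 4): z (absent) -> -4
  event 10 (t=63: INC y by 3): z unchanged
  event 11 (t=69: DEL y): z unchanged
  event 12 (t=79: DEL x): z unchanged
Final: z = -4

Answer: -4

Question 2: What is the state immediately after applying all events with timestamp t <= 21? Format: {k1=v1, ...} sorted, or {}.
Answer: {x=27, y=-2}

Derivation:
Apply events with t <= 21 (3 events):
  after event 1 (t=4: INC x by 14): {x=14}
  after event 2 (t=13: INC x by 13): {x=27}
  after event 3 (t=19: DEC y by 2): {x=27, y=-2}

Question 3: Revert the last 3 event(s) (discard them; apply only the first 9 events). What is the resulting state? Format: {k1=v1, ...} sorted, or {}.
Answer: {x=21, y=17, z=-4}

Derivation:
Keep first 9 events (discard last 3):
  after event 1 (t=4: INC x by 14): {x=14}
  after event 2 (t=13: INC x by 13): {x=27}
  after event 3 (t=19: DEC y by 2): {x=27, y=-2}
  after event 4 (t=28: SET y = 1): {x=27, y=1}
  after event 5 (t=31: DEL z): {x=27, y=1}
  after event 6 (t=35: DEL y): {x=27}
  after event 7 (t=43: SET y = 17): {x=27, y=17}
  after event 8 (t=51: SET x = 21): {x=21, y=17}
  after event 9 (t=60: DEC z by 4): {x=21, y=17, z=-4}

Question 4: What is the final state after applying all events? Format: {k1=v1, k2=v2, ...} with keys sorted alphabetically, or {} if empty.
Answer: {z=-4}

Derivation:
  after event 1 (t=4: INC x by 14): {x=14}
  after event 2 (t=13: INC x by 13): {x=27}
  after event 3 (t=19: DEC y by 2): {x=27, y=-2}
  after event 4 (t=28: SET y = 1): {x=27, y=1}
  after event 5 (t=31: DEL z): {x=27, y=1}
  after event 6 (t=35: DEL y): {x=27}
  after event 7 (t=43: SET y = 17): {x=27, y=17}
  after event 8 (t=51: SET x = 21): {x=21, y=17}
  after event 9 (t=60: DEC z by 4): {x=21, y=17, z=-4}
  after event 10 (t=63: INC y by 3): {x=21, y=20, z=-4}
  after event 11 (t=69: DEL y): {x=21, z=-4}
  after event 12 (t=79: DEL x): {z=-4}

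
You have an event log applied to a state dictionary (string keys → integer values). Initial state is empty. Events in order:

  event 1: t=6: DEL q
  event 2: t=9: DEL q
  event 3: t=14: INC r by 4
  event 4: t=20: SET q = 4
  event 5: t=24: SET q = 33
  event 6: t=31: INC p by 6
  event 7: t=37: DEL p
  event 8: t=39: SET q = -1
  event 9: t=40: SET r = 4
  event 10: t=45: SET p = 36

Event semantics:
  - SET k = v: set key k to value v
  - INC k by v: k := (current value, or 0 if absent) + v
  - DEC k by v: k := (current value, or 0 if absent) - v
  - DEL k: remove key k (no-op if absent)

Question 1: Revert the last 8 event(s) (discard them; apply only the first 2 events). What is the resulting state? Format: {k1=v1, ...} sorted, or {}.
Keep first 2 events (discard last 8):
  after event 1 (t=6: DEL q): {}
  after event 2 (t=9: DEL q): {}

Answer: {}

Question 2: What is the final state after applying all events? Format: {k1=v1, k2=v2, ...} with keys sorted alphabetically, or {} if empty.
Answer: {p=36, q=-1, r=4}

Derivation:
  after event 1 (t=6: DEL q): {}
  after event 2 (t=9: DEL q): {}
  after event 3 (t=14: INC r by 4): {r=4}
  after event 4 (t=20: SET q = 4): {q=4, r=4}
  after event 5 (t=24: SET q = 33): {q=33, r=4}
  after event 6 (t=31: INC p by 6): {p=6, q=33, r=4}
  after event 7 (t=37: DEL p): {q=33, r=4}
  after event 8 (t=39: SET q = -1): {q=-1, r=4}
  after event 9 (t=40: SET r = 4): {q=-1, r=4}
  after event 10 (t=45: SET p = 36): {p=36, q=-1, r=4}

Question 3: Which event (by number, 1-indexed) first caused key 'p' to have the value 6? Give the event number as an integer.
Looking for first event where p becomes 6:
  event 6: p (absent) -> 6  <-- first match

Answer: 6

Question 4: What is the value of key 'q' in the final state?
Answer: -1

Derivation:
Track key 'q' through all 10 events:
  event 1 (t=6: DEL q): q (absent) -> (absent)
  event 2 (t=9: DEL q): q (absent) -> (absent)
  event 3 (t=14: INC r by 4): q unchanged
  event 4 (t=20: SET q = 4): q (absent) -> 4
  event 5 (t=24: SET q = 33): q 4 -> 33
  event 6 (t=31: INC p by 6): q unchanged
  event 7 (t=37: DEL p): q unchanged
  event 8 (t=39: SET q = -1): q 33 -> -1
  event 9 (t=40: SET r = 4): q unchanged
  event 10 (t=45: SET p = 36): q unchanged
Final: q = -1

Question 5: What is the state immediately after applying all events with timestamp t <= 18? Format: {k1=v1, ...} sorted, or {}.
Apply events with t <= 18 (3 events):
  after event 1 (t=6: DEL q): {}
  after event 2 (t=9: DEL q): {}
  after event 3 (t=14: INC r by 4): {r=4}

Answer: {r=4}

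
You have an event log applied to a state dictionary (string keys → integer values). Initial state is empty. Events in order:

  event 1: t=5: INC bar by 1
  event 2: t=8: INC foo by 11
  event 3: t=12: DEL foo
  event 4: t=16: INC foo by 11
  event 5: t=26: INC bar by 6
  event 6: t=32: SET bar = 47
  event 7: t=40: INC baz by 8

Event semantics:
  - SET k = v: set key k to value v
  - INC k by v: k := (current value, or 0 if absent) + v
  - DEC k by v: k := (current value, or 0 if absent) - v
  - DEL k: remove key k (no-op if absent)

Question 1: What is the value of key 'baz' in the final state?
Track key 'baz' through all 7 events:
  event 1 (t=5: INC bar by 1): baz unchanged
  event 2 (t=8: INC foo by 11): baz unchanged
  event 3 (t=12: DEL foo): baz unchanged
  event 4 (t=16: INC foo by 11): baz unchanged
  event 5 (t=26: INC bar by 6): baz unchanged
  event 6 (t=32: SET bar = 47): baz unchanged
  event 7 (t=40: INC baz by 8): baz (absent) -> 8
Final: baz = 8

Answer: 8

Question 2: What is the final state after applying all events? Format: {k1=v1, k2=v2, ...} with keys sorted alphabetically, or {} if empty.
Answer: {bar=47, baz=8, foo=11}

Derivation:
  after event 1 (t=5: INC bar by 1): {bar=1}
  after event 2 (t=8: INC foo by 11): {bar=1, foo=11}
  after event 3 (t=12: DEL foo): {bar=1}
  after event 4 (t=16: INC foo by 11): {bar=1, foo=11}
  after event 5 (t=26: INC bar by 6): {bar=7, foo=11}
  after event 6 (t=32: SET bar = 47): {bar=47, foo=11}
  after event 7 (t=40: INC baz by 8): {bar=47, baz=8, foo=11}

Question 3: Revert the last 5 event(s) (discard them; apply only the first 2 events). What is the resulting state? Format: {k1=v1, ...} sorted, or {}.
Answer: {bar=1, foo=11}

Derivation:
Keep first 2 events (discard last 5):
  after event 1 (t=5: INC bar by 1): {bar=1}
  after event 2 (t=8: INC foo by 11): {bar=1, foo=11}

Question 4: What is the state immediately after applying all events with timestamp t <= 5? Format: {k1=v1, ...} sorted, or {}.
Apply events with t <= 5 (1 events):
  after event 1 (t=5: INC bar by 1): {bar=1}

Answer: {bar=1}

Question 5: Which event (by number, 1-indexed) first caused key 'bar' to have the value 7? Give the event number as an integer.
Answer: 5

Derivation:
Looking for first event where bar becomes 7:
  event 1: bar = 1
  event 2: bar = 1
  event 3: bar = 1
  event 4: bar = 1
  event 5: bar 1 -> 7  <-- first match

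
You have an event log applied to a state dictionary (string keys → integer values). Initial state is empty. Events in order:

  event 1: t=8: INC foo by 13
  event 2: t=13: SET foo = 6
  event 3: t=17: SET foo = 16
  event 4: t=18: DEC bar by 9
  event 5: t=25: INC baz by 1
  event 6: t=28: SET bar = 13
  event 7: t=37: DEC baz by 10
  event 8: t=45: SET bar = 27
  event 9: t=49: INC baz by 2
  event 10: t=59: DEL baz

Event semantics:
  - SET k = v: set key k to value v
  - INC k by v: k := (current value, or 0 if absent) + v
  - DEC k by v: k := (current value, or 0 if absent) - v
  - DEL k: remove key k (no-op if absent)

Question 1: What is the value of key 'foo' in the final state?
Track key 'foo' through all 10 events:
  event 1 (t=8: INC foo by 13): foo (absent) -> 13
  event 2 (t=13: SET foo = 6): foo 13 -> 6
  event 3 (t=17: SET foo = 16): foo 6 -> 16
  event 4 (t=18: DEC bar by 9): foo unchanged
  event 5 (t=25: INC baz by 1): foo unchanged
  event 6 (t=28: SET bar = 13): foo unchanged
  event 7 (t=37: DEC baz by 10): foo unchanged
  event 8 (t=45: SET bar = 27): foo unchanged
  event 9 (t=49: INC baz by 2): foo unchanged
  event 10 (t=59: DEL baz): foo unchanged
Final: foo = 16

Answer: 16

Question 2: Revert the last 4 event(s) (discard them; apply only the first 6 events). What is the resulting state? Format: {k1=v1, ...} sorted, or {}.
Answer: {bar=13, baz=1, foo=16}

Derivation:
Keep first 6 events (discard last 4):
  after event 1 (t=8: INC foo by 13): {foo=13}
  after event 2 (t=13: SET foo = 6): {foo=6}
  after event 3 (t=17: SET foo = 16): {foo=16}
  after event 4 (t=18: DEC bar by 9): {bar=-9, foo=16}
  after event 5 (t=25: INC baz by 1): {bar=-9, baz=1, foo=16}
  after event 6 (t=28: SET bar = 13): {bar=13, baz=1, foo=16}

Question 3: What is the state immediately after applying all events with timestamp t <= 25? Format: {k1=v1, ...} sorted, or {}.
Apply events with t <= 25 (5 events):
  after event 1 (t=8: INC foo by 13): {foo=13}
  after event 2 (t=13: SET foo = 6): {foo=6}
  after event 3 (t=17: SET foo = 16): {foo=16}
  after event 4 (t=18: DEC bar by 9): {bar=-9, foo=16}
  after event 5 (t=25: INC baz by 1): {bar=-9, baz=1, foo=16}

Answer: {bar=-9, baz=1, foo=16}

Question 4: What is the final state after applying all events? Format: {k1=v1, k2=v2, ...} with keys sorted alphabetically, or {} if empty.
Answer: {bar=27, foo=16}

Derivation:
  after event 1 (t=8: INC foo by 13): {foo=13}
  after event 2 (t=13: SET foo = 6): {foo=6}
  after event 3 (t=17: SET foo = 16): {foo=16}
  after event 4 (t=18: DEC bar by 9): {bar=-9, foo=16}
  after event 5 (t=25: INC baz by 1): {bar=-9, baz=1, foo=16}
  after event 6 (t=28: SET bar = 13): {bar=13, baz=1, foo=16}
  after event 7 (t=37: DEC baz by 10): {bar=13, baz=-9, foo=16}
  after event 8 (t=45: SET bar = 27): {bar=27, baz=-9, foo=16}
  after event 9 (t=49: INC baz by 2): {bar=27, baz=-7, foo=16}
  after event 10 (t=59: DEL baz): {bar=27, foo=16}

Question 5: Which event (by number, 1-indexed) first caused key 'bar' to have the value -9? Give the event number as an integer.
Looking for first event where bar becomes -9:
  event 4: bar (absent) -> -9  <-- first match

Answer: 4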